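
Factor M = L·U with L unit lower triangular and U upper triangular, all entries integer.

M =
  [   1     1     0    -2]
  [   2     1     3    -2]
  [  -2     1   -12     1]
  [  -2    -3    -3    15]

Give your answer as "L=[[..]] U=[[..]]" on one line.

L=[[1,0,0,0],[2,1,0,0],[-2,-3,1,0],[-2,1,2,1]] U=[[1,1,0,-2],[0,-1,3,2],[0,0,-3,3],[0,0,0,3]]

  R1 -= 2·R0 → [0,-1,3,2]
  R2 -= -2·R0 → [0,3,-12,-3]
  R3 -= -2·R0 → [0,-1,-3,11]
  R2 -= -3·R1 → [0,0,-3,3]
  R3 -= 1·R1 → [0,0,-6,9]
  R3 -= 2·R2 → [0,0,0,3]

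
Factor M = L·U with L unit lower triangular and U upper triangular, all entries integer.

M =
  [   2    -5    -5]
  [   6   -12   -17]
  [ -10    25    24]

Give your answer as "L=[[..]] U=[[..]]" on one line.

  row1 -= 3·row0 → [0,3,-2]
  row2 -= -5·row0 → [0,0,-1]
  row2 -= 0·row1 → [0,0,-1]

L=[[1,0,0],[3,1,0],[-5,0,1]] U=[[2,-5,-5],[0,3,-2],[0,0,-1]]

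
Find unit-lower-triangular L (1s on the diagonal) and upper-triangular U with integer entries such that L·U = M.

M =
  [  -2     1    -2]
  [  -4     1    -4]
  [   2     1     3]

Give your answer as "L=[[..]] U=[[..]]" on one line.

L=[[1,0,0],[2,1,0],[-1,-2,1]] U=[[-2,1,-2],[0,-1,0],[0,0,1]]

  r1 -= 2·r0 → [0,-1,0]
  r2 -= -1·r0 → [0,2,1]
  r2 -= -2·r1 → [0,0,1]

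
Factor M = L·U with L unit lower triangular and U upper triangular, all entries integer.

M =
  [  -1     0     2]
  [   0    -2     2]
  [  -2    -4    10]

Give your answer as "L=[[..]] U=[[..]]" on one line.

L=[[1,0,0],[0,1,0],[2,2,1]] U=[[-1,0,2],[0,-2,2],[0,0,2]]

  r1 -= 0·r0 → [0,-2,2]
  r2 -= 2·r0 → [0,-4,6]
  r2 -= 2·r1 → [0,0,2]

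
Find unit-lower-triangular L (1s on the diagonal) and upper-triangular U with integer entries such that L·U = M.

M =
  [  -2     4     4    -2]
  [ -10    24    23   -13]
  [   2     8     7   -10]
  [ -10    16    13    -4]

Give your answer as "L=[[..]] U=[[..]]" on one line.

L=[[1,0,0,0],[5,1,0,0],[-1,3,1,0],[5,-1,-2,1]] U=[[-2,4,4,-2],[0,4,3,-3],[0,0,2,-3],[0,0,0,-3]]

  r1 -= 5·r0 → [0,4,3,-3]
  r2 -= -1·r0 → [0,12,11,-12]
  r3 -= 5·r0 → [0,-4,-7,6]
  r2 -= 3·r1 → [0,0,2,-3]
  r3 -= -1·r1 → [0,0,-4,3]
  r3 -= -2·r2 → [0,0,0,-3]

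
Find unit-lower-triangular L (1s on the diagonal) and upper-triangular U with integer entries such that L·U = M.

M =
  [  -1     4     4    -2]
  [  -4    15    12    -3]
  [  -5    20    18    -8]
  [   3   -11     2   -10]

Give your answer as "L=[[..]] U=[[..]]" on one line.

L=[[1,0,0,0],[4,1,0,0],[5,0,1,0],[-3,-1,-5,1]] U=[[-1,4,4,-2],[0,-1,-4,5],[0,0,-2,2],[0,0,0,-1]]

  r1 -= 4·r0 → [0,-1,-4,5]
  r2 -= 5·r0 → [0,0,-2,2]
  r3 -= -3·r0 → [0,1,14,-16]
  r2 -= 0·r1 → [0,0,-2,2]
  r3 -= -1·r1 → [0,0,10,-11]
  r3 -= -5·r2 → [0,0,0,-1]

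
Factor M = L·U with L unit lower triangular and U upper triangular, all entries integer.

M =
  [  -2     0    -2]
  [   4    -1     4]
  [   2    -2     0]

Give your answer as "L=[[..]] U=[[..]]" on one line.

  R1 -= -2·R0 → [0,-1,0]
  R2 -= -1·R0 → [0,-2,-2]
  R2 -= 2·R1 → [0,0,-2]

L=[[1,0,0],[-2,1,0],[-1,2,1]] U=[[-2,0,-2],[0,-1,0],[0,0,-2]]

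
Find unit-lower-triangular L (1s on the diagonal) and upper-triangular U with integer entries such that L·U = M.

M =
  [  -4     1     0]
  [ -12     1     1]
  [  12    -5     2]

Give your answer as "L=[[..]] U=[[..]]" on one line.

  row1 -= 3·row0 → [0,-2,1]
  row2 -= -3·row0 → [0,-2,2]
  row2 -= 1·row1 → [0,0,1]

L=[[1,0,0],[3,1,0],[-3,1,1]] U=[[-4,1,0],[0,-2,1],[0,0,1]]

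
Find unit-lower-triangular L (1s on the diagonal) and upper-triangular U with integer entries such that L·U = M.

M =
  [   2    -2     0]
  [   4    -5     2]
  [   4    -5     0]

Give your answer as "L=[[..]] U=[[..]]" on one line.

L=[[1,0,0],[2,1,0],[2,1,1]] U=[[2,-2,0],[0,-1,2],[0,0,-2]]

  r1 -= 2·r0 → [0,-1,2]
  r2 -= 2·r0 → [0,-1,0]
  r2 -= 1·r1 → [0,0,-2]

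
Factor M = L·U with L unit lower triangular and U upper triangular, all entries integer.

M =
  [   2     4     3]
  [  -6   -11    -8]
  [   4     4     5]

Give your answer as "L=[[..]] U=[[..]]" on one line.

  row1 -= -3·row0 → [0,1,1]
  row2 -= 2·row0 → [0,-4,-1]
  row2 -= -4·row1 → [0,0,3]

L=[[1,0,0],[-3,1,0],[2,-4,1]] U=[[2,4,3],[0,1,1],[0,0,3]]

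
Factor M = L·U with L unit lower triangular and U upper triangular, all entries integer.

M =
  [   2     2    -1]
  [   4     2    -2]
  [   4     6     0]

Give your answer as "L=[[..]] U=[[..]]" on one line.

L=[[1,0,0],[2,1,0],[2,-1,1]] U=[[2,2,-1],[0,-2,0],[0,0,2]]

  R1 -= 2·R0 → [0,-2,0]
  R2 -= 2·R0 → [0,2,2]
  R2 -= -1·R1 → [0,0,2]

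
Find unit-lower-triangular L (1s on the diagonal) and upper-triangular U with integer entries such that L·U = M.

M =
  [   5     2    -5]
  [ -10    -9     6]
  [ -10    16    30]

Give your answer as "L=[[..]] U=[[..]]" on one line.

  R1 -= -2·R0 → [0,-5,-4]
  R2 -= -2·R0 → [0,20,20]
  R2 -= -4·R1 → [0,0,4]

L=[[1,0,0],[-2,1,0],[-2,-4,1]] U=[[5,2,-5],[0,-5,-4],[0,0,4]]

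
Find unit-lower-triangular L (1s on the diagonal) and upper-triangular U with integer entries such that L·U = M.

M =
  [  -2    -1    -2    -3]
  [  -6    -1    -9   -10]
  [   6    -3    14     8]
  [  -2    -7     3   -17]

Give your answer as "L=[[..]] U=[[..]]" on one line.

L=[[1,0,0,0],[3,1,0,0],[-3,-3,1,0],[1,-3,4,1]] U=[[-2,-1,-2,-3],[0,2,-3,-1],[0,0,-1,-4],[0,0,0,-1]]

  row1 -= 3·row0 → [0,2,-3,-1]
  row2 -= -3·row0 → [0,-6,8,-1]
  row3 -= 1·row0 → [0,-6,5,-14]
  row2 -= -3·row1 → [0,0,-1,-4]
  row3 -= -3·row1 → [0,0,-4,-17]
  row3 -= 4·row2 → [0,0,0,-1]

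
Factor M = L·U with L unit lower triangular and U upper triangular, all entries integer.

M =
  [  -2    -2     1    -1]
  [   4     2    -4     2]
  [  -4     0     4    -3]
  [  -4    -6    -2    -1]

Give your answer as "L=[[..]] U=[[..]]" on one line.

L=[[1,0,0,0],[-2,1,0,0],[2,-2,1,0],[2,1,1,1]] U=[[-2,-2,1,-1],[0,-2,-2,0],[0,0,-2,-1],[0,0,0,2]]

  R1 -= -2·R0 → [0,-2,-2,0]
  R2 -= 2·R0 → [0,4,2,-1]
  R3 -= 2·R0 → [0,-2,-4,1]
  R2 -= -2·R1 → [0,0,-2,-1]
  R3 -= 1·R1 → [0,0,-2,1]
  R3 -= 1·R2 → [0,0,0,2]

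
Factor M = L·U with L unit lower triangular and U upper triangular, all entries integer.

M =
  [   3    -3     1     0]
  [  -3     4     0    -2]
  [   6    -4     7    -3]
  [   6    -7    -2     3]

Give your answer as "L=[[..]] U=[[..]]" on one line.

L=[[1,0,0,0],[-1,1,0,0],[2,2,1,0],[2,-1,-1,1]] U=[[3,-3,1,0],[0,1,1,-2],[0,0,3,1],[0,0,0,2]]

  row1 -= -1·row0 → [0,1,1,-2]
  row2 -= 2·row0 → [0,2,5,-3]
  row3 -= 2·row0 → [0,-1,-4,3]
  row2 -= 2·row1 → [0,0,3,1]
  row3 -= -1·row1 → [0,0,-3,1]
  row3 -= -1·row2 → [0,0,0,2]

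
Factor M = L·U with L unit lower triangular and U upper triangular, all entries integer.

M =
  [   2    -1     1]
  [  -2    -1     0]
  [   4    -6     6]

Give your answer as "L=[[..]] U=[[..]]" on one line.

  row1 -= -1·row0 → [0,-2,1]
  row2 -= 2·row0 → [0,-4,4]
  row2 -= 2·row1 → [0,0,2]

L=[[1,0,0],[-1,1,0],[2,2,1]] U=[[2,-1,1],[0,-2,1],[0,0,2]]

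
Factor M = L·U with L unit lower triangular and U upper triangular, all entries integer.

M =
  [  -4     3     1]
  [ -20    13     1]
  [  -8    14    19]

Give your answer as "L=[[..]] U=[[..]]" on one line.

  r1 -= 5·r0 → [0,-2,-4]
  r2 -= 2·r0 → [0,8,17]
  r2 -= -4·r1 → [0,0,1]

L=[[1,0,0],[5,1,0],[2,-4,1]] U=[[-4,3,1],[0,-2,-4],[0,0,1]]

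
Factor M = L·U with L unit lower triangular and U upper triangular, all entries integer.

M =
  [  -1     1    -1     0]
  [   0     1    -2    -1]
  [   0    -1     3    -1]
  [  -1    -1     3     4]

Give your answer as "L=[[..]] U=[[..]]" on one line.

L=[[1,0,0,0],[0,1,0,0],[0,-1,1,0],[1,-2,0,1]] U=[[-1,1,-1,0],[0,1,-2,-1],[0,0,1,-2],[0,0,0,2]]

  R1 -= 0·R0 → [0,1,-2,-1]
  R2 -= 0·R0 → [0,-1,3,-1]
  R3 -= 1·R0 → [0,-2,4,4]
  R2 -= -1·R1 → [0,0,1,-2]
  R3 -= -2·R1 → [0,0,0,2]
  R3 -= 0·R2 → [0,0,0,2]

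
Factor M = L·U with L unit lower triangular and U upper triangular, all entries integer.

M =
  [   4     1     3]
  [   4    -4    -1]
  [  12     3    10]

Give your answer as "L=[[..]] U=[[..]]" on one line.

  R1 -= 1·R0 → [0,-5,-4]
  R2 -= 3·R0 → [0,0,1]
  R2 -= 0·R1 → [0,0,1]

L=[[1,0,0],[1,1,0],[3,0,1]] U=[[4,1,3],[0,-5,-4],[0,0,1]]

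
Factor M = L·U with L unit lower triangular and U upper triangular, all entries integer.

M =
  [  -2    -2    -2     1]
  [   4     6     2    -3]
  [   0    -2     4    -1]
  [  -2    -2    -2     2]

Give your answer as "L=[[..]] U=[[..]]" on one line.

  row1 -= -2·row0 → [0,2,-2,-1]
  row2 -= 0·row0 → [0,-2,4,-1]
  row3 -= 1·row0 → [0,0,0,1]
  row2 -= -1·row1 → [0,0,2,-2]
  row3 -= 0·row1 → [0,0,0,1]
  row3 -= 0·row2 → [0,0,0,1]

L=[[1,0,0,0],[-2,1,0,0],[0,-1,1,0],[1,0,0,1]] U=[[-2,-2,-2,1],[0,2,-2,-1],[0,0,2,-2],[0,0,0,1]]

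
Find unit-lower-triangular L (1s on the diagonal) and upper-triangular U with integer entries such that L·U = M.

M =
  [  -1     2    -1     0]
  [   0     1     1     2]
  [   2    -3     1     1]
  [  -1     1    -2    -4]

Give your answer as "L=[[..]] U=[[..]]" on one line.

L=[[1,0,0,0],[0,1,0,0],[-2,1,1,0],[1,-1,0,1]] U=[[-1,2,-1,0],[0,1,1,2],[0,0,-2,-1],[0,0,0,-2]]

  row1 -= 0·row0 → [0,1,1,2]
  row2 -= -2·row0 → [0,1,-1,1]
  row3 -= 1·row0 → [0,-1,-1,-4]
  row2 -= 1·row1 → [0,0,-2,-1]
  row3 -= -1·row1 → [0,0,0,-2]
  row3 -= 0·row2 → [0,0,0,-2]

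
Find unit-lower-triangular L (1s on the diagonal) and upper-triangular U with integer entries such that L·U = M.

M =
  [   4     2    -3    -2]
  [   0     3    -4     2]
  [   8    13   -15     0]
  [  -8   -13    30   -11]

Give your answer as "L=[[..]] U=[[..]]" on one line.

L=[[1,0,0,0],[0,1,0,0],[2,3,1,0],[-2,-3,4,1]] U=[[4,2,-3,-2],[0,3,-4,2],[0,0,3,-2],[0,0,0,-1]]

  r1 -= 0·r0 → [0,3,-4,2]
  r2 -= 2·r0 → [0,9,-9,4]
  r3 -= -2·r0 → [0,-9,24,-15]
  r2 -= 3·r1 → [0,0,3,-2]
  r3 -= -3·r1 → [0,0,12,-9]
  r3 -= 4·r2 → [0,0,0,-1]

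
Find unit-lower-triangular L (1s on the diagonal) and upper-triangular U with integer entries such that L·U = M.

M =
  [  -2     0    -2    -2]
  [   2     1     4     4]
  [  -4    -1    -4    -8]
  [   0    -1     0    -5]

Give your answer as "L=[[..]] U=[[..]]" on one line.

L=[[1,0,0,0],[-1,1,0,0],[2,-1,1,0],[0,-1,1,1]] U=[[-2,0,-2,-2],[0,1,2,2],[0,0,2,-2],[0,0,0,-1]]

  row1 -= -1·row0 → [0,1,2,2]
  row2 -= 2·row0 → [0,-1,0,-4]
  row3 -= 0·row0 → [0,-1,0,-5]
  row2 -= -1·row1 → [0,0,2,-2]
  row3 -= -1·row1 → [0,0,2,-3]
  row3 -= 1·row2 → [0,0,0,-1]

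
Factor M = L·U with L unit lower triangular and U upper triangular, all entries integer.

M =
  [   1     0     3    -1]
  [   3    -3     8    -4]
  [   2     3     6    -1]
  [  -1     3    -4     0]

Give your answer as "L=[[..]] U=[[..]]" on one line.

  row1 -= 3·row0 → [0,-3,-1,-1]
  row2 -= 2·row0 → [0,3,0,1]
  row3 -= -1·row0 → [0,3,-1,-1]
  row2 -= -1·row1 → [0,0,-1,0]
  row3 -= -1·row1 → [0,0,-2,-2]
  row3 -= 2·row2 → [0,0,0,-2]

L=[[1,0,0,0],[3,1,0,0],[2,-1,1,0],[-1,-1,2,1]] U=[[1,0,3,-1],[0,-3,-1,-1],[0,0,-1,0],[0,0,0,-2]]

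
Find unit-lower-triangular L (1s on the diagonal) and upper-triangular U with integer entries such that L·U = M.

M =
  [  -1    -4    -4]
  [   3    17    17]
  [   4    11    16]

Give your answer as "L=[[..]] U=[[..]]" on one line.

L=[[1,0,0],[-3,1,0],[-4,-1,1]] U=[[-1,-4,-4],[0,5,5],[0,0,5]]

  r1 -= -3·r0 → [0,5,5]
  r2 -= -4·r0 → [0,-5,0]
  r2 -= -1·r1 → [0,0,5]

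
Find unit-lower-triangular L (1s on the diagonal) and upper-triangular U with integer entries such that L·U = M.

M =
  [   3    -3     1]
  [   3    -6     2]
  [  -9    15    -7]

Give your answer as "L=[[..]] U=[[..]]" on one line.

L=[[1,0,0],[1,1,0],[-3,-2,1]] U=[[3,-3,1],[0,-3,1],[0,0,-2]]

  r1 -= 1·r0 → [0,-3,1]
  r2 -= -3·r0 → [0,6,-4]
  r2 -= -2·r1 → [0,0,-2]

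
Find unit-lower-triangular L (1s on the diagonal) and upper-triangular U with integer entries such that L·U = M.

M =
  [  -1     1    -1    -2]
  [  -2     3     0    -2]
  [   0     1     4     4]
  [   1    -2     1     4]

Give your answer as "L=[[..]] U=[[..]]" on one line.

L=[[1,0,0,0],[2,1,0,0],[0,1,1,0],[-1,-1,1,1]] U=[[-1,1,-1,-2],[0,1,2,2],[0,0,2,2],[0,0,0,2]]

  row1 -= 2·row0 → [0,1,2,2]
  row2 -= 0·row0 → [0,1,4,4]
  row3 -= -1·row0 → [0,-1,0,2]
  row2 -= 1·row1 → [0,0,2,2]
  row3 -= -1·row1 → [0,0,2,4]
  row3 -= 1·row2 → [0,0,0,2]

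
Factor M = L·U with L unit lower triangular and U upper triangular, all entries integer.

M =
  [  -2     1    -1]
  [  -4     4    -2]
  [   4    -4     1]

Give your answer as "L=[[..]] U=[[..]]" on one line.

  row1 -= 2·row0 → [0,2,0]
  row2 -= -2·row0 → [0,-2,-1]
  row2 -= -1·row1 → [0,0,-1]

L=[[1,0,0],[2,1,0],[-2,-1,1]] U=[[-2,1,-1],[0,2,0],[0,0,-1]]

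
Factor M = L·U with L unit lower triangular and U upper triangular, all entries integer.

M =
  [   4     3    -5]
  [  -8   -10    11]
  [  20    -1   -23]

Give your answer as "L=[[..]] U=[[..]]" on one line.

L=[[1,0,0],[-2,1,0],[5,4,1]] U=[[4,3,-5],[0,-4,1],[0,0,-2]]

  r1 -= -2·r0 → [0,-4,1]
  r2 -= 5·r0 → [0,-16,2]
  r2 -= 4·r1 → [0,0,-2]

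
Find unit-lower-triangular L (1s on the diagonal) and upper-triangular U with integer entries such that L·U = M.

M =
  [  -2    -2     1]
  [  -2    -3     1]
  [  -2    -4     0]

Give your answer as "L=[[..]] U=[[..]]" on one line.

  row1 -= 1·row0 → [0,-1,0]
  row2 -= 1·row0 → [0,-2,-1]
  row2 -= 2·row1 → [0,0,-1]

L=[[1,0,0],[1,1,0],[1,2,1]] U=[[-2,-2,1],[0,-1,0],[0,0,-1]]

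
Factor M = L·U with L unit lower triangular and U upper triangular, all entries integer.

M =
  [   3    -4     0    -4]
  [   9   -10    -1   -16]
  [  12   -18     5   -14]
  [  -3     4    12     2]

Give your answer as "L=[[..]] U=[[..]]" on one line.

  R1 -= 3·R0 → [0,2,-1,-4]
  R2 -= 4·R0 → [0,-2,5,2]
  R3 -= -1·R0 → [0,0,12,-2]
  R2 -= -1·R1 → [0,0,4,-2]
  R3 -= 0·R1 → [0,0,12,-2]
  R3 -= 3·R2 → [0,0,0,4]

L=[[1,0,0,0],[3,1,0,0],[4,-1,1,0],[-1,0,3,1]] U=[[3,-4,0,-4],[0,2,-1,-4],[0,0,4,-2],[0,0,0,4]]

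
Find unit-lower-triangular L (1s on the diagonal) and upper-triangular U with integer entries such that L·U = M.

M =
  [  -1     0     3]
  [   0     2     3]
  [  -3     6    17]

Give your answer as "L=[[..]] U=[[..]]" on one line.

  row1 -= 0·row0 → [0,2,3]
  row2 -= 3·row0 → [0,6,8]
  row2 -= 3·row1 → [0,0,-1]

L=[[1,0,0],[0,1,0],[3,3,1]] U=[[-1,0,3],[0,2,3],[0,0,-1]]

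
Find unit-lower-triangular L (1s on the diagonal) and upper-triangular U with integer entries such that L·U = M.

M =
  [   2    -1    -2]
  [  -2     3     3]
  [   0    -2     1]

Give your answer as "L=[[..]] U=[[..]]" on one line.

  R1 -= -1·R0 → [0,2,1]
  R2 -= 0·R0 → [0,-2,1]
  R2 -= -1·R1 → [0,0,2]

L=[[1,0,0],[-1,1,0],[0,-1,1]] U=[[2,-1,-2],[0,2,1],[0,0,2]]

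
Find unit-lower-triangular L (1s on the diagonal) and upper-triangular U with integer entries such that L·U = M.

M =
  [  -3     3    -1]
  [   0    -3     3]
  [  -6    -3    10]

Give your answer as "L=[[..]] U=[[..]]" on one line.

L=[[1,0,0],[0,1,0],[2,3,1]] U=[[-3,3,-1],[0,-3,3],[0,0,3]]

  R1 -= 0·R0 → [0,-3,3]
  R2 -= 2·R0 → [0,-9,12]
  R2 -= 3·R1 → [0,0,3]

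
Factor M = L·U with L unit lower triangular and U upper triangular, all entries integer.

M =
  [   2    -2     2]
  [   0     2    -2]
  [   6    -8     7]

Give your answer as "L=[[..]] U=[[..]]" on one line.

  R1 -= 0·R0 → [0,2,-2]
  R2 -= 3·R0 → [0,-2,1]
  R2 -= -1·R1 → [0,0,-1]

L=[[1,0,0],[0,1,0],[3,-1,1]] U=[[2,-2,2],[0,2,-2],[0,0,-1]]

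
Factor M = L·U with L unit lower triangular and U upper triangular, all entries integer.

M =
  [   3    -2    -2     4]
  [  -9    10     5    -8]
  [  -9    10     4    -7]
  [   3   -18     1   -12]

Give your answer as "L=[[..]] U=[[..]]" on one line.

  row1 -= -3·row0 → [0,4,-1,4]
  row2 -= -3·row0 → [0,4,-2,5]
  row3 -= 1·row0 → [0,-16,3,-16]
  row2 -= 1·row1 → [0,0,-1,1]
  row3 -= -4·row1 → [0,0,-1,0]
  row3 -= 1·row2 → [0,0,0,-1]

L=[[1,0,0,0],[-3,1,0,0],[-3,1,1,0],[1,-4,1,1]] U=[[3,-2,-2,4],[0,4,-1,4],[0,0,-1,1],[0,0,0,-1]]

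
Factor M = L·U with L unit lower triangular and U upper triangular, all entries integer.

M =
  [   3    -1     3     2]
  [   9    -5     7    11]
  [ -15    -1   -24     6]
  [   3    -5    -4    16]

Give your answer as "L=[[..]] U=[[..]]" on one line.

L=[[1,0,0,0],[3,1,0,0],[-5,3,1,0],[1,2,1,1]] U=[[3,-1,3,2],[0,-2,-2,5],[0,0,-3,1],[0,0,0,3]]

  row1 -= 3·row0 → [0,-2,-2,5]
  row2 -= -5·row0 → [0,-6,-9,16]
  row3 -= 1·row0 → [0,-4,-7,14]
  row2 -= 3·row1 → [0,0,-3,1]
  row3 -= 2·row1 → [0,0,-3,4]
  row3 -= 1·row2 → [0,0,0,3]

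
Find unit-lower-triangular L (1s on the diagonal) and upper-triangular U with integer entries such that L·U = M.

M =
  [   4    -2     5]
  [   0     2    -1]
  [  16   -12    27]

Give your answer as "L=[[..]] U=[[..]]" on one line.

  R1 -= 0·R0 → [0,2,-1]
  R2 -= 4·R0 → [0,-4,7]
  R2 -= -2·R1 → [0,0,5]

L=[[1,0,0],[0,1,0],[4,-2,1]] U=[[4,-2,5],[0,2,-1],[0,0,5]]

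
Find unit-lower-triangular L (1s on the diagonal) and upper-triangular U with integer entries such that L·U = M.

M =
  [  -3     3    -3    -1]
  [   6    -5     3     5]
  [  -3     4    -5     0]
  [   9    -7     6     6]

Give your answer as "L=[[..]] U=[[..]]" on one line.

L=[[1,0,0,0],[-2,1,0,0],[1,1,1,0],[-3,2,3,1]] U=[[-3,3,-3,-1],[0,1,-3,3],[0,0,1,-2],[0,0,0,3]]

  R1 -= -2·R0 → [0,1,-3,3]
  R2 -= 1·R0 → [0,1,-2,1]
  R3 -= -3·R0 → [0,2,-3,3]
  R2 -= 1·R1 → [0,0,1,-2]
  R3 -= 2·R1 → [0,0,3,-3]
  R3 -= 3·R2 → [0,0,0,3]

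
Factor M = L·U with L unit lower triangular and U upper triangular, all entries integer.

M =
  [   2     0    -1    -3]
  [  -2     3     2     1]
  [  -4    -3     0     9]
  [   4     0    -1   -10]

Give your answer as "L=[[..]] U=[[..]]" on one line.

  row1 -= -1·row0 → [0,3,1,-2]
  row2 -= -2·row0 → [0,-3,-2,3]
  row3 -= 2·row0 → [0,0,1,-4]
  row2 -= -1·row1 → [0,0,-1,1]
  row3 -= 0·row1 → [0,0,1,-4]
  row3 -= -1·row2 → [0,0,0,-3]

L=[[1,0,0,0],[-1,1,0,0],[-2,-1,1,0],[2,0,-1,1]] U=[[2,0,-1,-3],[0,3,1,-2],[0,0,-1,1],[0,0,0,-3]]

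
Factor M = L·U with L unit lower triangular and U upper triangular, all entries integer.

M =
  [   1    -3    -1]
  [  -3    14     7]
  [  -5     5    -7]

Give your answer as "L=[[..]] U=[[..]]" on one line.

L=[[1,0,0],[-3,1,0],[-5,-2,1]] U=[[1,-3,-1],[0,5,4],[0,0,-4]]

  row1 -= -3·row0 → [0,5,4]
  row2 -= -5·row0 → [0,-10,-12]
  row2 -= -2·row1 → [0,0,-4]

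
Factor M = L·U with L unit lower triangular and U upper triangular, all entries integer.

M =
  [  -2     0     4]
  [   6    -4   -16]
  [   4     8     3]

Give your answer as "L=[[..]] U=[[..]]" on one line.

L=[[1,0,0],[-3,1,0],[-2,-2,1]] U=[[-2,0,4],[0,-4,-4],[0,0,3]]

  R1 -= -3·R0 → [0,-4,-4]
  R2 -= -2·R0 → [0,8,11]
  R2 -= -2·R1 → [0,0,3]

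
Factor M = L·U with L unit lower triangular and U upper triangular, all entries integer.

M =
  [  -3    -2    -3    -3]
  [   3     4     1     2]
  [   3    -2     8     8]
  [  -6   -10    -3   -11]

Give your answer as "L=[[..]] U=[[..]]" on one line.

L=[[1,0,0,0],[-1,1,0,0],[-1,-2,1,0],[2,-3,-3,1]] U=[[-3,-2,-3,-3],[0,2,-2,-1],[0,0,1,3],[0,0,0,1]]

  r1 -= -1·r0 → [0,2,-2,-1]
  r2 -= -1·r0 → [0,-4,5,5]
  r3 -= 2·r0 → [0,-6,3,-5]
  r2 -= -2·r1 → [0,0,1,3]
  r3 -= -3·r1 → [0,0,-3,-8]
  r3 -= -3·r2 → [0,0,0,1]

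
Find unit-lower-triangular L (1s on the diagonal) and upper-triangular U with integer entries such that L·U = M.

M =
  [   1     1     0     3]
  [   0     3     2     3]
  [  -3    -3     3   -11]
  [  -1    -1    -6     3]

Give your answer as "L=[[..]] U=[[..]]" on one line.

L=[[1,0,0,0],[0,1,0,0],[-3,0,1,0],[-1,0,-2,1]] U=[[1,1,0,3],[0,3,2,3],[0,0,3,-2],[0,0,0,2]]

  row1 -= 0·row0 → [0,3,2,3]
  row2 -= -3·row0 → [0,0,3,-2]
  row3 -= -1·row0 → [0,0,-6,6]
  row2 -= 0·row1 → [0,0,3,-2]
  row3 -= 0·row1 → [0,0,-6,6]
  row3 -= -2·row2 → [0,0,0,2]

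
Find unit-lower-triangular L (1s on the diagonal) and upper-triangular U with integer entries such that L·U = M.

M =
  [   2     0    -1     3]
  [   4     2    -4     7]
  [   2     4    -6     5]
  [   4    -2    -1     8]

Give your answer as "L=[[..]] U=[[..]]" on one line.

  r1 -= 2·r0 → [0,2,-2,1]
  r2 -= 1·r0 → [0,4,-5,2]
  r3 -= 2·r0 → [0,-2,1,2]
  r2 -= 2·r1 → [0,0,-1,0]
  r3 -= -1·r1 → [0,0,-1,3]
  r3 -= 1·r2 → [0,0,0,3]

L=[[1,0,0,0],[2,1,0,0],[1,2,1,0],[2,-1,1,1]] U=[[2,0,-1,3],[0,2,-2,1],[0,0,-1,0],[0,0,0,3]]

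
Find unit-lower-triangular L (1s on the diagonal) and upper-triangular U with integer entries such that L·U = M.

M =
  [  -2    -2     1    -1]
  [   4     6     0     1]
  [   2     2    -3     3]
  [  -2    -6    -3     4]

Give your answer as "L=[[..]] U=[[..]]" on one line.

  R1 -= -2·R0 → [0,2,2,-1]
  R2 -= -1·R0 → [0,0,-2,2]
  R3 -= 1·R0 → [0,-4,-4,5]
  R2 -= 0·R1 → [0,0,-2,2]
  R3 -= -2·R1 → [0,0,0,3]
  R3 -= 0·R2 → [0,0,0,3]

L=[[1,0,0,0],[-2,1,0,0],[-1,0,1,0],[1,-2,0,1]] U=[[-2,-2,1,-1],[0,2,2,-1],[0,0,-2,2],[0,0,0,3]]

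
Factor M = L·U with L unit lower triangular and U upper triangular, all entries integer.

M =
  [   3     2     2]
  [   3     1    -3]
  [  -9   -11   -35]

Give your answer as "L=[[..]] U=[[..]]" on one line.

L=[[1,0,0],[1,1,0],[-3,5,1]] U=[[3,2,2],[0,-1,-5],[0,0,-4]]

  row1 -= 1·row0 → [0,-1,-5]
  row2 -= -3·row0 → [0,-5,-29]
  row2 -= 5·row1 → [0,0,-4]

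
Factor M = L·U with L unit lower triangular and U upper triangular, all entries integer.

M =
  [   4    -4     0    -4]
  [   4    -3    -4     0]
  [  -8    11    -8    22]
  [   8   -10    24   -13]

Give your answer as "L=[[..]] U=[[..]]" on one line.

  row1 -= 1·row0 → [0,1,-4,4]
  row2 -= -2·row0 → [0,3,-8,14]
  row3 -= 2·row0 → [0,-2,24,-5]
  row2 -= 3·row1 → [0,0,4,2]
  row3 -= -2·row1 → [0,0,16,3]
  row3 -= 4·row2 → [0,0,0,-5]

L=[[1,0,0,0],[1,1,0,0],[-2,3,1,0],[2,-2,4,1]] U=[[4,-4,0,-4],[0,1,-4,4],[0,0,4,2],[0,0,0,-5]]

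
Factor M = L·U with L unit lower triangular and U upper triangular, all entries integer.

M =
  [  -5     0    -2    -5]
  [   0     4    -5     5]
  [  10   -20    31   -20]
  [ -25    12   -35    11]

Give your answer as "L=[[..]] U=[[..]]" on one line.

  row1 -= 0·row0 → [0,4,-5,5]
  row2 -= -2·row0 → [0,-20,27,-30]
  row3 -= 5·row0 → [0,12,-25,36]
  row2 -= -5·row1 → [0,0,2,-5]
  row3 -= 3·row1 → [0,0,-10,21]
  row3 -= -5·row2 → [0,0,0,-4]

L=[[1,0,0,0],[0,1,0,0],[-2,-5,1,0],[5,3,-5,1]] U=[[-5,0,-2,-5],[0,4,-5,5],[0,0,2,-5],[0,0,0,-4]]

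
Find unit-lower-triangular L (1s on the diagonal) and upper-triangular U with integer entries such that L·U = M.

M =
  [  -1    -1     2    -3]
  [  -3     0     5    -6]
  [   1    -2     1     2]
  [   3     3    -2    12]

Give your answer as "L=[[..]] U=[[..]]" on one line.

L=[[1,0,0,0],[3,1,0,0],[-1,-1,1,0],[-3,0,2,1]] U=[[-1,-1,2,-3],[0,3,-1,3],[0,0,2,2],[0,0,0,-1]]

  r1 -= 3·r0 → [0,3,-1,3]
  r2 -= -1·r0 → [0,-3,3,-1]
  r3 -= -3·r0 → [0,0,4,3]
  r2 -= -1·r1 → [0,0,2,2]
  r3 -= 0·r1 → [0,0,4,3]
  r3 -= 2·r2 → [0,0,0,-1]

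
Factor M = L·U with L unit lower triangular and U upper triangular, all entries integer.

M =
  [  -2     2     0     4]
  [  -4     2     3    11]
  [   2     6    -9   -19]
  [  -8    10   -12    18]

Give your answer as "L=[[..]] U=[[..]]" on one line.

L=[[1,0,0,0],[2,1,0,0],[-1,-4,1,0],[4,-1,-3,1]] U=[[-2,2,0,4],[0,-2,3,3],[0,0,3,-3],[0,0,0,-4]]

  R1 -= 2·R0 → [0,-2,3,3]
  R2 -= -1·R0 → [0,8,-9,-15]
  R3 -= 4·R0 → [0,2,-12,2]
  R2 -= -4·R1 → [0,0,3,-3]
  R3 -= -1·R1 → [0,0,-9,5]
  R3 -= -3·R2 → [0,0,0,-4]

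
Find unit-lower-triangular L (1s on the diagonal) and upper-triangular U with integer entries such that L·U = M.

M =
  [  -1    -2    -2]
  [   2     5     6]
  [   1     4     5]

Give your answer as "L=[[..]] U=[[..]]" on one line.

  R1 -= -2·R0 → [0,1,2]
  R2 -= -1·R0 → [0,2,3]
  R2 -= 2·R1 → [0,0,-1]

L=[[1,0,0],[-2,1,0],[-1,2,1]] U=[[-1,-2,-2],[0,1,2],[0,0,-1]]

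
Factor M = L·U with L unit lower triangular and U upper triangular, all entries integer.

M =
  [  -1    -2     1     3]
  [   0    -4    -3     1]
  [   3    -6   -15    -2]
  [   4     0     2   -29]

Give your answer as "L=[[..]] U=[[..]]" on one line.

L=[[1,0,0,0],[0,1,0,0],[-3,3,1,0],[-4,2,-4,1]] U=[[-1,-2,1,3],[0,-4,-3,1],[0,0,-3,4],[0,0,0,-3]]

  r1 -= 0·r0 → [0,-4,-3,1]
  r2 -= -3·r0 → [0,-12,-12,7]
  r3 -= -4·r0 → [0,-8,6,-17]
  r2 -= 3·r1 → [0,0,-3,4]
  r3 -= 2·r1 → [0,0,12,-19]
  r3 -= -4·r2 → [0,0,0,-3]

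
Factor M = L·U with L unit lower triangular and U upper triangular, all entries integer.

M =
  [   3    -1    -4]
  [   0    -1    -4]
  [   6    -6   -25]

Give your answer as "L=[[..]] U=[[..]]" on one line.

  row1 -= 0·row0 → [0,-1,-4]
  row2 -= 2·row0 → [0,-4,-17]
  row2 -= 4·row1 → [0,0,-1]

L=[[1,0,0],[0,1,0],[2,4,1]] U=[[3,-1,-4],[0,-1,-4],[0,0,-1]]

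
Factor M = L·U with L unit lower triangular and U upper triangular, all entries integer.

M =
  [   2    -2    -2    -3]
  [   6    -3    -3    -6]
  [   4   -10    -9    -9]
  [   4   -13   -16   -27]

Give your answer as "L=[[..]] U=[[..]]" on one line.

L=[[1,0,0,0],[3,1,0,0],[2,-2,1,0],[2,-3,-3,1]] U=[[2,-2,-2,-3],[0,3,3,3],[0,0,1,3],[0,0,0,-3]]

  r1 -= 3·r0 → [0,3,3,3]
  r2 -= 2·r0 → [0,-6,-5,-3]
  r3 -= 2·r0 → [0,-9,-12,-21]
  r2 -= -2·r1 → [0,0,1,3]
  r3 -= -3·r1 → [0,0,-3,-12]
  r3 -= -3·r2 → [0,0,0,-3]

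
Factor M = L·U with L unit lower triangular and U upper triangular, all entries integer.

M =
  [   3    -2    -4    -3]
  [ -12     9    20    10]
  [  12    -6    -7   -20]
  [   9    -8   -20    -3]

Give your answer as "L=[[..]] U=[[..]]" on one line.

L=[[1,0,0,0],[-4,1,0,0],[4,2,1,0],[3,-2,0,1]] U=[[3,-2,-4,-3],[0,1,4,-2],[0,0,1,-4],[0,0,0,2]]

  R1 -= -4·R0 → [0,1,4,-2]
  R2 -= 4·R0 → [0,2,9,-8]
  R3 -= 3·R0 → [0,-2,-8,6]
  R2 -= 2·R1 → [0,0,1,-4]
  R3 -= -2·R1 → [0,0,0,2]
  R3 -= 0·R2 → [0,0,0,2]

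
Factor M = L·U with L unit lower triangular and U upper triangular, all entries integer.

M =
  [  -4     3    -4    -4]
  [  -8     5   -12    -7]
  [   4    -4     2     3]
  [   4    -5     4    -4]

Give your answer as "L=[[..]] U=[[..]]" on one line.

  r1 -= 2·r0 → [0,-1,-4,1]
  r2 -= -1·r0 → [0,-1,-2,-1]
  r3 -= -1·r0 → [0,-2,0,-8]
  r2 -= 1·r1 → [0,0,2,-2]
  r3 -= 2·r1 → [0,0,8,-10]
  r3 -= 4·r2 → [0,0,0,-2]

L=[[1,0,0,0],[2,1,0,0],[-1,1,1,0],[-1,2,4,1]] U=[[-4,3,-4,-4],[0,-1,-4,1],[0,0,2,-2],[0,0,0,-2]]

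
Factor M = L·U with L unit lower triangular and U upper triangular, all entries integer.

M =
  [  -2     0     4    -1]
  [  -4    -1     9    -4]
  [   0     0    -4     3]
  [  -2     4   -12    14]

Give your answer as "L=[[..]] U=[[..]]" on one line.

  row1 -= 2·row0 → [0,-1,1,-2]
  row2 -= 0·row0 → [0,0,-4,3]
  row3 -= 1·row0 → [0,4,-16,15]
  row2 -= 0·row1 → [0,0,-4,3]
  row3 -= -4·row1 → [0,0,-12,7]
  row3 -= 3·row2 → [0,0,0,-2]

L=[[1,0,0,0],[2,1,0,0],[0,0,1,0],[1,-4,3,1]] U=[[-2,0,4,-1],[0,-1,1,-2],[0,0,-4,3],[0,0,0,-2]]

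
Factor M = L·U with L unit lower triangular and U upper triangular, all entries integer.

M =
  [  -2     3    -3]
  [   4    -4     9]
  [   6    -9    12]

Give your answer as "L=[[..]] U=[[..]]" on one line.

L=[[1,0,0],[-2,1,0],[-3,0,1]] U=[[-2,3,-3],[0,2,3],[0,0,3]]

  row1 -= -2·row0 → [0,2,3]
  row2 -= -3·row0 → [0,0,3]
  row2 -= 0·row1 → [0,0,3]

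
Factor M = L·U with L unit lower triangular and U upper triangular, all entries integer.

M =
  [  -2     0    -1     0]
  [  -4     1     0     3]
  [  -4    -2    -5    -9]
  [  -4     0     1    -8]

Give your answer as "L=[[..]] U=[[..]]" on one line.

  row1 -= 2·row0 → [0,1,2,3]
  row2 -= 2·row0 → [0,-2,-3,-9]
  row3 -= 2·row0 → [0,0,3,-8]
  row2 -= -2·row1 → [0,0,1,-3]
  row3 -= 0·row1 → [0,0,3,-8]
  row3 -= 3·row2 → [0,0,0,1]

L=[[1,0,0,0],[2,1,0,0],[2,-2,1,0],[2,0,3,1]] U=[[-2,0,-1,0],[0,1,2,3],[0,0,1,-3],[0,0,0,1]]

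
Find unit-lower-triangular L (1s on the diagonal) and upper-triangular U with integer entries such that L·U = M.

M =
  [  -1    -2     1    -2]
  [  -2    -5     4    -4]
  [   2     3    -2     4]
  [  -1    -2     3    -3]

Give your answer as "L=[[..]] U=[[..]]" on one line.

L=[[1,0,0,0],[2,1,0,0],[-2,1,1,0],[1,0,-1,1]] U=[[-1,-2,1,-2],[0,-1,2,0],[0,0,-2,0],[0,0,0,-1]]

  row1 -= 2·row0 → [0,-1,2,0]
  row2 -= -2·row0 → [0,-1,0,0]
  row3 -= 1·row0 → [0,0,2,-1]
  row2 -= 1·row1 → [0,0,-2,0]
  row3 -= 0·row1 → [0,0,2,-1]
  row3 -= -1·row2 → [0,0,0,-1]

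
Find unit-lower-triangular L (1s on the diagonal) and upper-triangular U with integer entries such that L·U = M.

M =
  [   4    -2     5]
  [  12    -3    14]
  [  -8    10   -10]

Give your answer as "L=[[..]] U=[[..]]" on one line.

  R1 -= 3·R0 → [0,3,-1]
  R2 -= -2·R0 → [0,6,0]
  R2 -= 2·R1 → [0,0,2]

L=[[1,0,0],[3,1,0],[-2,2,1]] U=[[4,-2,5],[0,3,-1],[0,0,2]]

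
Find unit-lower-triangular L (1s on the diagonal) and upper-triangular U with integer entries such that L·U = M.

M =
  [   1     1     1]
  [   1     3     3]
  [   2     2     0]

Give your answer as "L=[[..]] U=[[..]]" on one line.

L=[[1,0,0],[1,1,0],[2,0,1]] U=[[1,1,1],[0,2,2],[0,0,-2]]

  R1 -= 1·R0 → [0,2,2]
  R2 -= 2·R0 → [0,0,-2]
  R2 -= 0·R1 → [0,0,-2]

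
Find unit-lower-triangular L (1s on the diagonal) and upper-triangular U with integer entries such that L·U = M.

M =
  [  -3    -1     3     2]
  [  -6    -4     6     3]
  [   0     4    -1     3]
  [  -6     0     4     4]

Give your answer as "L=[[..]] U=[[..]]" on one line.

  R1 -= 2·R0 → [0,-2,0,-1]
  R2 -= 0·R0 → [0,4,-1,3]
  R3 -= 2·R0 → [0,2,-2,0]
  R2 -= -2·R1 → [0,0,-1,1]
  R3 -= -1·R1 → [0,0,-2,-1]
  R3 -= 2·R2 → [0,0,0,-3]

L=[[1,0,0,0],[2,1,0,0],[0,-2,1,0],[2,-1,2,1]] U=[[-3,-1,3,2],[0,-2,0,-1],[0,0,-1,1],[0,0,0,-3]]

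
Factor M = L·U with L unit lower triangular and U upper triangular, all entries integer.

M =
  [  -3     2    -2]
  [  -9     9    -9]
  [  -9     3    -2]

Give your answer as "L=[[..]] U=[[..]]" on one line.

L=[[1,0,0],[3,1,0],[3,-1,1]] U=[[-3,2,-2],[0,3,-3],[0,0,1]]

  R1 -= 3·R0 → [0,3,-3]
  R2 -= 3·R0 → [0,-3,4]
  R2 -= -1·R1 → [0,0,1]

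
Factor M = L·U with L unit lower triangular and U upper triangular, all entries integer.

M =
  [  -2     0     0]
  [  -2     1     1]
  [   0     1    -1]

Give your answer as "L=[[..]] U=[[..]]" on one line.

L=[[1,0,0],[1,1,0],[0,1,1]] U=[[-2,0,0],[0,1,1],[0,0,-2]]

  row1 -= 1·row0 → [0,1,1]
  row2 -= 0·row0 → [0,1,-1]
  row2 -= 1·row1 → [0,0,-2]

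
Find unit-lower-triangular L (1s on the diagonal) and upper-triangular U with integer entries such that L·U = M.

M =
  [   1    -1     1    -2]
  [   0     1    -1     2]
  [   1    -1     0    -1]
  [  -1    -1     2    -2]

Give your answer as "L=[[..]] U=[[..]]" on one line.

  r1 -= 0·r0 → [0,1,-1,2]
  r2 -= 1·r0 → [0,0,-1,1]
  r3 -= -1·r0 → [0,-2,3,-4]
  r2 -= 0·r1 → [0,0,-1,1]
  r3 -= -2·r1 → [0,0,1,0]
  r3 -= -1·r2 → [0,0,0,1]

L=[[1,0,0,0],[0,1,0,0],[1,0,1,0],[-1,-2,-1,1]] U=[[1,-1,1,-2],[0,1,-1,2],[0,0,-1,1],[0,0,0,1]]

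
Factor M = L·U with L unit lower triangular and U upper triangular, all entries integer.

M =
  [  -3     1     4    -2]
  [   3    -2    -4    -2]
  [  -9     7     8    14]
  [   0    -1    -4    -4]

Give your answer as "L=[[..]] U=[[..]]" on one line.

  r1 -= -1·r0 → [0,-1,0,-4]
  r2 -= 3·r0 → [0,4,-4,20]
  r3 -= 0·r0 → [0,-1,-4,-4]
  r2 -= -4·r1 → [0,0,-4,4]
  r3 -= 1·r1 → [0,0,-4,0]
  r3 -= 1·r2 → [0,0,0,-4]

L=[[1,0,0,0],[-1,1,0,0],[3,-4,1,0],[0,1,1,1]] U=[[-3,1,4,-2],[0,-1,0,-4],[0,0,-4,4],[0,0,0,-4]]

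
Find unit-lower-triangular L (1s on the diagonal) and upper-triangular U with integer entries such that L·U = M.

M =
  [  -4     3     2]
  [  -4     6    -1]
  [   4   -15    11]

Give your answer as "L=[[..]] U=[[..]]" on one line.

  R1 -= 1·R0 → [0,3,-3]
  R2 -= -1·R0 → [0,-12,13]
  R2 -= -4·R1 → [0,0,1]

L=[[1,0,0],[1,1,0],[-1,-4,1]] U=[[-4,3,2],[0,3,-3],[0,0,1]]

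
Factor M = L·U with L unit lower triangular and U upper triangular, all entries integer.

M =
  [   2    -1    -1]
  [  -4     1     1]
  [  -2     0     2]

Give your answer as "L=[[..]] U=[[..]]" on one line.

  R1 -= -2·R0 → [0,-1,-1]
  R2 -= -1·R0 → [0,-1,1]
  R2 -= 1·R1 → [0,0,2]

L=[[1,0,0],[-2,1,0],[-1,1,1]] U=[[2,-1,-1],[0,-1,-1],[0,0,2]]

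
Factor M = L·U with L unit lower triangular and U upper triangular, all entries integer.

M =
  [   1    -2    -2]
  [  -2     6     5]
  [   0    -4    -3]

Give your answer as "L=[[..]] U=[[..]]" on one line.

  row1 -= -2·row0 → [0,2,1]
  row2 -= 0·row0 → [0,-4,-3]
  row2 -= -2·row1 → [0,0,-1]

L=[[1,0,0],[-2,1,0],[0,-2,1]] U=[[1,-2,-2],[0,2,1],[0,0,-1]]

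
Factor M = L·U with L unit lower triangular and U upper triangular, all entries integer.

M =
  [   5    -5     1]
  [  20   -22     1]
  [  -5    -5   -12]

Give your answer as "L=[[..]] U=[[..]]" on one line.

L=[[1,0,0],[4,1,0],[-1,5,1]] U=[[5,-5,1],[0,-2,-3],[0,0,4]]

  R1 -= 4·R0 → [0,-2,-3]
  R2 -= -1·R0 → [0,-10,-11]
  R2 -= 5·R1 → [0,0,4]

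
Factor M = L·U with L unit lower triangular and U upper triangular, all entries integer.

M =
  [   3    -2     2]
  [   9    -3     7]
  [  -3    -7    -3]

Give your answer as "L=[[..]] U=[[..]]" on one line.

L=[[1,0,0],[3,1,0],[-1,-3,1]] U=[[3,-2,2],[0,3,1],[0,0,2]]

  r1 -= 3·r0 → [0,3,1]
  r2 -= -1·r0 → [0,-9,-1]
  r2 -= -3·r1 → [0,0,2]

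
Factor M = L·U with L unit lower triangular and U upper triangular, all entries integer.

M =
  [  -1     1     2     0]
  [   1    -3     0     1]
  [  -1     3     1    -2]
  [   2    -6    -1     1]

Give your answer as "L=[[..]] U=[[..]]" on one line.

L=[[1,0,0,0],[-1,1,0,0],[1,-1,1,0],[-2,2,-1,1]] U=[[-1,1,2,0],[0,-2,2,1],[0,0,1,-1],[0,0,0,-2]]

  R1 -= -1·R0 → [0,-2,2,1]
  R2 -= 1·R0 → [0,2,-1,-2]
  R3 -= -2·R0 → [0,-4,3,1]
  R2 -= -1·R1 → [0,0,1,-1]
  R3 -= 2·R1 → [0,0,-1,-1]
  R3 -= -1·R2 → [0,0,0,-2]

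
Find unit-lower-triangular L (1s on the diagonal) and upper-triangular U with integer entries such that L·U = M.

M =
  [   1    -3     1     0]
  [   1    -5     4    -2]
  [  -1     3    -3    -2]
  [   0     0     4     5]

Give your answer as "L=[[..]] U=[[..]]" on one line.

L=[[1,0,0,0],[1,1,0,0],[-1,0,1,0],[0,0,-2,1]] U=[[1,-3,1,0],[0,-2,3,-2],[0,0,-2,-2],[0,0,0,1]]

  r1 -= 1·r0 → [0,-2,3,-2]
  r2 -= -1·r0 → [0,0,-2,-2]
  r3 -= 0·r0 → [0,0,4,5]
  r2 -= 0·r1 → [0,0,-2,-2]
  r3 -= 0·r1 → [0,0,4,5]
  r3 -= -2·r2 → [0,0,0,1]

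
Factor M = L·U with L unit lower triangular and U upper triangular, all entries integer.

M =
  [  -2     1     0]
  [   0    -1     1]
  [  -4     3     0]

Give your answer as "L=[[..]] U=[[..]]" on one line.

L=[[1,0,0],[0,1,0],[2,-1,1]] U=[[-2,1,0],[0,-1,1],[0,0,1]]

  R1 -= 0·R0 → [0,-1,1]
  R2 -= 2·R0 → [0,1,0]
  R2 -= -1·R1 → [0,0,1]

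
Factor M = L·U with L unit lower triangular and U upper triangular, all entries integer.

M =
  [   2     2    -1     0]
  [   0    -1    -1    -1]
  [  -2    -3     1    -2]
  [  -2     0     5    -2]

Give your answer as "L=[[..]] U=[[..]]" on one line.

L=[[1,0,0,0],[0,1,0,0],[-1,1,1,0],[-1,-2,2,1]] U=[[2,2,-1,0],[0,-1,-1,-1],[0,0,1,-1],[0,0,0,-2]]

  r1 -= 0·r0 → [0,-1,-1,-1]
  r2 -= -1·r0 → [0,-1,0,-2]
  r3 -= -1·r0 → [0,2,4,-2]
  r2 -= 1·r1 → [0,0,1,-1]
  r3 -= -2·r1 → [0,0,2,-4]
  r3 -= 2·r2 → [0,0,0,-2]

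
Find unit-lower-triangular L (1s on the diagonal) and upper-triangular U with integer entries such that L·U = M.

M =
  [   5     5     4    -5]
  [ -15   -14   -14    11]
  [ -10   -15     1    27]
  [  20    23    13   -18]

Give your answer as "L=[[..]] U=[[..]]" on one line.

  row1 -= -3·row0 → [0,1,-2,-4]
  row2 -= -2·row0 → [0,-5,9,17]
  row3 -= 4·row0 → [0,3,-3,2]
  row2 -= -5·row1 → [0,0,-1,-3]
  row3 -= 3·row1 → [0,0,3,14]
  row3 -= -3·row2 → [0,0,0,5]

L=[[1,0,0,0],[-3,1,0,0],[-2,-5,1,0],[4,3,-3,1]] U=[[5,5,4,-5],[0,1,-2,-4],[0,0,-1,-3],[0,0,0,5]]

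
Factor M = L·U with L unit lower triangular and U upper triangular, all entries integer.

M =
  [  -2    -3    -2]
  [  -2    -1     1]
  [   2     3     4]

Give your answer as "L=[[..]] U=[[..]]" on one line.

L=[[1,0,0],[1,1,0],[-1,0,1]] U=[[-2,-3,-2],[0,2,3],[0,0,2]]

  row1 -= 1·row0 → [0,2,3]
  row2 -= -1·row0 → [0,0,2]
  row2 -= 0·row1 → [0,0,2]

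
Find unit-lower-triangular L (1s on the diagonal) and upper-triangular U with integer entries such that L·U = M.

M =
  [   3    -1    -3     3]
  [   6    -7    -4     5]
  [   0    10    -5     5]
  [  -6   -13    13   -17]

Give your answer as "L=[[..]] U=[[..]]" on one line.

  row1 -= 2·row0 → [0,-5,2,-1]
  row2 -= 0·row0 → [0,10,-5,5]
  row3 -= -2·row0 → [0,-15,7,-11]
  row2 -= -2·row1 → [0,0,-1,3]
  row3 -= 3·row1 → [0,0,1,-8]
  row3 -= -1·row2 → [0,0,0,-5]

L=[[1,0,0,0],[2,1,0,0],[0,-2,1,0],[-2,3,-1,1]] U=[[3,-1,-3,3],[0,-5,2,-1],[0,0,-1,3],[0,0,0,-5]]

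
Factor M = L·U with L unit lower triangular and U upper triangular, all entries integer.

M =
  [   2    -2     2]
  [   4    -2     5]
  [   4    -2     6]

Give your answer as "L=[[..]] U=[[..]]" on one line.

L=[[1,0,0],[2,1,0],[2,1,1]] U=[[2,-2,2],[0,2,1],[0,0,1]]

  r1 -= 2·r0 → [0,2,1]
  r2 -= 2·r0 → [0,2,2]
  r2 -= 1·r1 → [0,0,1]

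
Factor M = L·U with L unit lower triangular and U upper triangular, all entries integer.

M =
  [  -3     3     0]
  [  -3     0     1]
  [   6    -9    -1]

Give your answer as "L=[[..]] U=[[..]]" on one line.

L=[[1,0,0],[1,1,0],[-2,1,1]] U=[[-3,3,0],[0,-3,1],[0,0,-2]]

  row1 -= 1·row0 → [0,-3,1]
  row2 -= -2·row0 → [0,-3,-1]
  row2 -= 1·row1 → [0,0,-2]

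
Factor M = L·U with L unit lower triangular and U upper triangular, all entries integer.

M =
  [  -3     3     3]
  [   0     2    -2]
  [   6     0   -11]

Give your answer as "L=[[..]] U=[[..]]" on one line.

  row1 -= 0·row0 → [0,2,-2]
  row2 -= -2·row0 → [0,6,-5]
  row2 -= 3·row1 → [0,0,1]

L=[[1,0,0],[0,1,0],[-2,3,1]] U=[[-3,3,3],[0,2,-2],[0,0,1]]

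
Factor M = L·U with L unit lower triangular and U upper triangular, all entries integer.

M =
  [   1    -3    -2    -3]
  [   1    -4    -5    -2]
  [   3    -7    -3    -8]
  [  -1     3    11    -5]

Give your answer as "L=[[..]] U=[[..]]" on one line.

  row1 -= 1·row0 → [0,-1,-3,1]
  row2 -= 3·row0 → [0,2,3,1]
  row3 -= -1·row0 → [0,0,9,-8]
  row2 -= -2·row1 → [0,0,-3,3]
  row3 -= 0·row1 → [0,0,9,-8]
  row3 -= -3·row2 → [0,0,0,1]

L=[[1,0,0,0],[1,1,0,0],[3,-2,1,0],[-1,0,-3,1]] U=[[1,-3,-2,-3],[0,-1,-3,1],[0,0,-3,3],[0,0,0,1]]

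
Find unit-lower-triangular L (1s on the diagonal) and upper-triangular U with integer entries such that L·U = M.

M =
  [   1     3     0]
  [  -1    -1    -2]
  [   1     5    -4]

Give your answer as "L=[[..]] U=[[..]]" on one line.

  r1 -= -1·r0 → [0,2,-2]
  r2 -= 1·r0 → [0,2,-4]
  r2 -= 1·r1 → [0,0,-2]

L=[[1,0,0],[-1,1,0],[1,1,1]] U=[[1,3,0],[0,2,-2],[0,0,-2]]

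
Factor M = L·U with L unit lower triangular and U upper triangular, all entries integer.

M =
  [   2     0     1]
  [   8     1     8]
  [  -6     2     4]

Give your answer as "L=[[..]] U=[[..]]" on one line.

  r1 -= 4·r0 → [0,1,4]
  r2 -= -3·r0 → [0,2,7]
  r2 -= 2·r1 → [0,0,-1]

L=[[1,0,0],[4,1,0],[-3,2,1]] U=[[2,0,1],[0,1,4],[0,0,-1]]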